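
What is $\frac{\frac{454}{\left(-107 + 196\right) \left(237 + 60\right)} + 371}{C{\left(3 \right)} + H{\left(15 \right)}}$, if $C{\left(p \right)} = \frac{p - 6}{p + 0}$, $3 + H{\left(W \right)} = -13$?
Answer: $- \frac{9807097}{449361} \approx -21.825$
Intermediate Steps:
$H{\left(W \right)} = -16$ ($H{\left(W \right)} = -3 - 13 = -16$)
$C{\left(p \right)} = \frac{-6 + p}{p}$
$\frac{\frac{454}{\left(-107 + 196\right) \left(237 + 60\right)} + 371}{C{\left(3 \right)} + H{\left(15 \right)}} = \frac{\frac{454}{\left(-107 + 196\right) \left(237 + 60\right)} + 371}{\frac{-6 + 3}{3} - 16} = \frac{\frac{454}{89 \cdot 297} + 371}{\frac{1}{3} \left(-3\right) - 16} = \frac{\frac{454}{26433} + 371}{-1 - 16} = \frac{454 \cdot \frac{1}{26433} + 371}{-17} = \left(\frac{454}{26433} + 371\right) \left(- \frac{1}{17}\right) = \frac{9807097}{26433} \left(- \frac{1}{17}\right) = - \frac{9807097}{449361}$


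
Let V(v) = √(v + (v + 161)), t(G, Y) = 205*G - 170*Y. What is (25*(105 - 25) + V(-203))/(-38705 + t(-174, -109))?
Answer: -400/11169 - 7*I*√5/55845 ≈ -0.035813 - 0.00028028*I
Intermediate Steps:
t(G, Y) = -170*Y + 205*G
V(v) = √(161 + 2*v) (V(v) = √(v + (161 + v)) = √(161 + 2*v))
(25*(105 - 25) + V(-203))/(-38705 + t(-174, -109)) = (25*(105 - 25) + √(161 + 2*(-203)))/(-38705 + (-170*(-109) + 205*(-174))) = (25*80 + √(161 - 406))/(-38705 + (18530 - 35670)) = (2000 + √(-245))/(-38705 - 17140) = (2000 + 7*I*√5)/(-55845) = (2000 + 7*I*√5)*(-1/55845) = -400/11169 - 7*I*√5/55845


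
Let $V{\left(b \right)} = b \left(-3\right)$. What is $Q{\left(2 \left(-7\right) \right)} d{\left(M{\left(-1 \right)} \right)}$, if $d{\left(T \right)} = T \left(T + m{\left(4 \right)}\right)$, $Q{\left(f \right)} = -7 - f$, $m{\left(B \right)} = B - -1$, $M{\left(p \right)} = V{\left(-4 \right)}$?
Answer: $1428$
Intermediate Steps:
$V{\left(b \right)} = - 3 b$
$M{\left(p \right)} = 12$ ($M{\left(p \right)} = \left(-3\right) \left(-4\right) = 12$)
$m{\left(B \right)} = 1 + B$ ($m{\left(B \right)} = B + 1 = 1 + B$)
$d{\left(T \right)} = T \left(5 + T\right)$ ($d{\left(T \right)} = T \left(T + \left(1 + 4\right)\right) = T \left(T + 5\right) = T \left(5 + T\right)$)
$Q{\left(2 \left(-7\right) \right)} d{\left(M{\left(-1 \right)} \right)} = \left(-7 - 2 \left(-7\right)\right) 12 \left(5 + 12\right) = \left(-7 - -14\right) 12 \cdot 17 = \left(-7 + 14\right) 204 = 7 \cdot 204 = 1428$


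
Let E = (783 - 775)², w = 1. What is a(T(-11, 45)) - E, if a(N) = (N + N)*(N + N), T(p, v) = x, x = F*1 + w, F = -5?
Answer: 0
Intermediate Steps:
E = 64 (E = 8² = 64)
x = -4 (x = -5*1 + 1 = -5 + 1 = -4)
T(p, v) = -4
a(N) = 4*N² (a(N) = (2*N)*(2*N) = 4*N²)
a(T(-11, 45)) - E = 4*(-4)² - 1*64 = 4*16 - 64 = 64 - 64 = 0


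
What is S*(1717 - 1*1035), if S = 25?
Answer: 17050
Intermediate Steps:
S*(1717 - 1*1035) = 25*(1717 - 1*1035) = 25*(1717 - 1035) = 25*682 = 17050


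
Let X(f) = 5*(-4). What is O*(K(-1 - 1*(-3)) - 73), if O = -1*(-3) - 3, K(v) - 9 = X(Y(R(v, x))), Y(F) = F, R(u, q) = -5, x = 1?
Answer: 0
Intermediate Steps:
X(f) = -20
K(v) = -11 (K(v) = 9 - 20 = -11)
O = 0 (O = 3 - 3 = 0)
O*(K(-1 - 1*(-3)) - 73) = 0*(-11 - 73) = 0*(-84) = 0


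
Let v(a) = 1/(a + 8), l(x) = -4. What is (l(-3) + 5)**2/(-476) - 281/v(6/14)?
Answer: -1127373/476 ≈ -2368.4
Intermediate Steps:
v(a) = 1/(8 + a)
(l(-3) + 5)**2/(-476) - 281/v(6/14) = (-4 + 5)**2/(-476) - 281/(1/(8 + 6/14)) = 1**2*(-1/476) - 281/(1/(8 + 6*(1/14))) = 1*(-1/476) - 281/(1/(8 + 3/7)) = -1/476 - 281/(1/(59/7)) = -1/476 - 281/7/59 = -1/476 - 281*59/7 = -1/476 - 16579/7 = -1127373/476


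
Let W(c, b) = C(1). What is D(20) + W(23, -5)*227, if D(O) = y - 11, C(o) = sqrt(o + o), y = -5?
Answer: -16 + 227*sqrt(2) ≈ 305.03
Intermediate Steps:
C(o) = sqrt(2)*sqrt(o) (C(o) = sqrt(2*o) = sqrt(2)*sqrt(o))
W(c, b) = sqrt(2) (W(c, b) = sqrt(2)*sqrt(1) = sqrt(2)*1 = sqrt(2))
D(O) = -16 (D(O) = -5 - 11 = -16)
D(20) + W(23, -5)*227 = -16 + sqrt(2)*227 = -16 + 227*sqrt(2)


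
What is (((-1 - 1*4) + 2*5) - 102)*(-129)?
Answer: 12513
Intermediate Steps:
(((-1 - 1*4) + 2*5) - 102)*(-129) = (((-1 - 4) + 10) - 102)*(-129) = ((-5 + 10) - 102)*(-129) = (5 - 102)*(-129) = -97*(-129) = 12513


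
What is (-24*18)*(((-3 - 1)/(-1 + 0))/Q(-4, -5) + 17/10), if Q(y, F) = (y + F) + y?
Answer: -39096/65 ≈ -601.48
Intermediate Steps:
Q(y, F) = F + 2*y (Q(y, F) = (F + y) + y = F + 2*y)
(-24*18)*(((-3 - 1)/(-1 + 0))/Q(-4, -5) + 17/10) = (-24*18)*(((-3 - 1)/(-1 + 0))/(-5 + 2*(-4)) + 17/10) = -432*((-4/(-1))/(-5 - 8) + 17*(⅒)) = -432*(-4*(-1)/(-13) + 17/10) = -432*(4*(-1/13) + 17/10) = -432*(-4/13 + 17/10) = -432*181/130 = -39096/65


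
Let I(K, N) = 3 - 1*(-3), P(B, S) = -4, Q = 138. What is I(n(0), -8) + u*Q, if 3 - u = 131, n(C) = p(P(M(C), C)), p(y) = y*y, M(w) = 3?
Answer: -17658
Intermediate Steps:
p(y) = y²
n(C) = 16 (n(C) = (-4)² = 16)
u = -128 (u = 3 - 1*131 = 3 - 131 = -128)
I(K, N) = 6 (I(K, N) = 3 + 3 = 6)
I(n(0), -8) + u*Q = 6 - 128*138 = 6 - 17664 = -17658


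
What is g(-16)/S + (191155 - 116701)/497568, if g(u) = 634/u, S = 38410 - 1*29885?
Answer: 102500703/706961200 ≈ 0.14499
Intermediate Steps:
S = 8525 (S = 38410 - 29885 = 8525)
g(-16)/S + (191155 - 116701)/497568 = (634/(-16))/8525 + (191155 - 116701)/497568 = (634*(-1/16))*(1/8525) + 74454*(1/497568) = -317/8*1/8525 + 12409/82928 = -317/68200 + 12409/82928 = 102500703/706961200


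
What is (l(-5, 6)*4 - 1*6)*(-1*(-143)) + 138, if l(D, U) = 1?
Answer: -148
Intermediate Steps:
(l(-5, 6)*4 - 1*6)*(-1*(-143)) + 138 = (1*4 - 1*6)*(-1*(-143)) + 138 = (4 - 6)*143 + 138 = -2*143 + 138 = -286 + 138 = -148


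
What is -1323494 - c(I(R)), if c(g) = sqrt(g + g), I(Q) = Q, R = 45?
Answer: -1323494 - 3*sqrt(10) ≈ -1.3235e+6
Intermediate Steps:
c(g) = sqrt(2)*sqrt(g) (c(g) = sqrt(2*g) = sqrt(2)*sqrt(g))
-1323494 - c(I(R)) = -1323494 - sqrt(2)*sqrt(45) = -1323494 - sqrt(2)*3*sqrt(5) = -1323494 - 3*sqrt(10)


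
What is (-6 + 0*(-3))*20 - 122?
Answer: -242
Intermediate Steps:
(-6 + 0*(-3))*20 - 122 = (-6 + 0)*20 - 122 = -6*20 - 122 = -120 - 122 = -242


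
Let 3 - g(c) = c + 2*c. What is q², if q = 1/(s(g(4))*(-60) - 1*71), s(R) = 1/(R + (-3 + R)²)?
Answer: 81/413449 ≈ 0.00019591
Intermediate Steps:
g(c) = 3 - 3*c (g(c) = 3 - (c + 2*c) = 3 - 3*c)
q = -9/643 (q = 1/(-60/((3 - 3*4) + (-3 + (3 - 3*4))²) - 1*71) = 1/(-60/((3 - 12) + (-3 + (3 - 12))²) - 71) = 1/(-60/(-9 + (-3 - 9)²) - 71) = 1/(-60/(-9 + (-12)²) - 71) = 1/(-60/(-9 + 144) - 71) = 1/(-60/135 - 71) = 1/((1/135)*(-60) - 71) = 1/(-4/9 - 71) = 1/(-643/9) = -9/643 ≈ -0.013997)
q² = (-9/643)² = 81/413449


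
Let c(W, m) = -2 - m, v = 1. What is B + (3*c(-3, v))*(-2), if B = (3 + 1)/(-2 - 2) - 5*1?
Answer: 12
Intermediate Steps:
B = -6 (B = 4/(-4) - 5 = 4*(-1/4) - 5 = -1 - 5 = -6)
B + (3*c(-3, v))*(-2) = -6 + (3*(-2 - 1*1))*(-2) = -6 + (3*(-2 - 1))*(-2) = -6 + (3*(-3))*(-2) = -6 - 9*(-2) = -6 + 18 = 12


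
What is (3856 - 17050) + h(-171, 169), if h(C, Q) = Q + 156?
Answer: -12869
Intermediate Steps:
h(C, Q) = 156 + Q
(3856 - 17050) + h(-171, 169) = (3856 - 17050) + (156 + 169) = -13194 + 325 = -12869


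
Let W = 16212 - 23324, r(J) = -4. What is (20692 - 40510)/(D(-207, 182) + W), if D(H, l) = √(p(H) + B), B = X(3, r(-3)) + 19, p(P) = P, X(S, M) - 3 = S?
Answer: 3355848/1204303 + 3303*I*√182/8430121 ≈ 2.7865 + 0.0052858*I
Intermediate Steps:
X(S, M) = 3 + S
W = -7112
B = 25 (B = (3 + 3) + 19 = 6 + 19 = 25)
D(H, l) = √(25 + H) (D(H, l) = √(H + 25) = √(25 + H))
(20692 - 40510)/(D(-207, 182) + W) = (20692 - 40510)/(√(25 - 207) - 7112) = -19818/(√(-182) - 7112) = -19818/(I*√182 - 7112) = -19818/(-7112 + I*√182)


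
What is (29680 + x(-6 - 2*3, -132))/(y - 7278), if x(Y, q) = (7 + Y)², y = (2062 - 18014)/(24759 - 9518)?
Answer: -90546781/22187990 ≈ -4.0809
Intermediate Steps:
y = -15952/15241 ≈ -1.0466
(29680 + x(-6 - 2*3, -132))/(y - 7278) = (29680 + (7 + (-6 - 2*3))²)/(-15952/15241 - 7278) = (29680 + (7 + (-6 - 6))²)/(-110939950/15241) = (29680 + (7 - 12)²)*(-15241/110939950) = (29680 + (-5)²)*(-15241/110939950) = (29680 + 25)*(-15241/110939950) = 29705*(-15241/110939950) = -90546781/22187990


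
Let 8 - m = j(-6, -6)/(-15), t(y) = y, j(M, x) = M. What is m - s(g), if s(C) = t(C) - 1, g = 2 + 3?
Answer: 18/5 ≈ 3.6000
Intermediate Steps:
g = 5
s(C) = -1 + C (s(C) = C - 1 = -1 + C)
m = 38/5 (m = 8 - (-6)/(-15) = 8 - (-6)*(-1)/15 = 8 - 1*⅖ = 8 - ⅖ = 38/5 ≈ 7.6000)
m - s(g) = 38/5 - (-1 + 5) = 38/5 - 1*4 = 38/5 - 4 = 18/5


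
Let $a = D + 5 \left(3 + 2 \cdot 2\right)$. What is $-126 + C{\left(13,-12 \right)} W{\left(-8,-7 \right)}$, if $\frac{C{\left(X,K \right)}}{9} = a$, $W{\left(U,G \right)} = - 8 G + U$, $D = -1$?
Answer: $14562$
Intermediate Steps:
$W{\left(U,G \right)} = U - 8 G$
$a = 34$ ($a = -1 + 5 \left(3 + 2 \cdot 2\right) = -1 + 5 \left(3 + 4\right) = -1 + 5 \cdot 7 = -1 + 35 = 34$)
$C{\left(X,K \right)} = 306$ ($C{\left(X,K \right)} = 9 \cdot 34 = 306$)
$-126 + C{\left(13,-12 \right)} W{\left(-8,-7 \right)} = -126 + 306 \left(-8 - -56\right) = -126 + 306 \left(-8 + 56\right) = -126 + 306 \cdot 48 = -126 + 14688 = 14562$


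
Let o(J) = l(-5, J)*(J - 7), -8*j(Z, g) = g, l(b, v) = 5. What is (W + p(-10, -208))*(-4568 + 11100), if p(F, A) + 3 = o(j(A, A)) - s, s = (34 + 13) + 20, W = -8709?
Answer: -56723888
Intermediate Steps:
j(Z, g) = -g/8
s = 67 (s = 47 + 20 = 67)
o(J) = -35 + 5*J (o(J) = 5*(J - 7) = 5*(-7 + J) = -35 + 5*J)
p(F, A) = -105 - 5*A/8 (p(F, A) = -3 + ((-35 + 5*(-A/8)) - 1*67) = -3 + ((-35 - 5*A/8) - 67) = -3 + (-102 - 5*A/8) = -105 - 5*A/8)
(W + p(-10, -208))*(-4568 + 11100) = (-8709 + (-105 - 5/8*(-208)))*(-4568 + 11100) = (-8709 + (-105 + 130))*6532 = (-8709 + 25)*6532 = -8684*6532 = -56723888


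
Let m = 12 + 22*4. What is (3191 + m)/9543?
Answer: 1097/3181 ≈ 0.34486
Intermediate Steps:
m = 100 (m = 12 + 88 = 100)
(3191 + m)/9543 = (3191 + 100)/9543 = 3291*(1/9543) = 1097/3181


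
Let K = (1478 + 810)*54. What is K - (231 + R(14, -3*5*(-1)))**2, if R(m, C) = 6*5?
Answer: 55431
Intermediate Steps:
R(m, C) = 30
K = 123552 (K = 2288*54 = 123552)
K - (231 + R(14, -3*5*(-1)))**2 = 123552 - (231 + 30)**2 = 123552 - 1*261**2 = 123552 - 1*68121 = 123552 - 68121 = 55431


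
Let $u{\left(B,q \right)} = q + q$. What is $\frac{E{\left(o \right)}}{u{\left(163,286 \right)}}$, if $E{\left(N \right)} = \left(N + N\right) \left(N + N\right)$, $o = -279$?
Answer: $\frac{77841}{143} \approx 544.34$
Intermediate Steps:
$u{\left(B,q \right)} = 2 q$
$E{\left(N \right)} = 4 N^{2}$ ($E{\left(N \right)} = 2 N 2 N = 4 N^{2}$)
$\frac{E{\left(o \right)}}{u{\left(163,286 \right)}} = \frac{4 \left(-279\right)^{2}}{2 \cdot 286} = \frac{4 \cdot 77841}{572} = 311364 \cdot \frac{1}{572} = \frac{77841}{143}$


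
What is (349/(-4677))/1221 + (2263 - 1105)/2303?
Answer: 6612090739/13151550951 ≈ 0.50276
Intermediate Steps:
(349/(-4677))/1221 + (2263 - 1105)/2303 = (349*(-1/4677))*(1/1221) + 1158*(1/2303) = -349/4677*1/1221 + 1158/2303 = -349/5710617 + 1158/2303 = 6612090739/13151550951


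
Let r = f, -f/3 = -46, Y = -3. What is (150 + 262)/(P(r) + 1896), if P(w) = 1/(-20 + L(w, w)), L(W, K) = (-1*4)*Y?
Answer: 3296/15167 ≈ 0.21731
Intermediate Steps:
f = 138 (f = -3*(-46) = 138)
r = 138
L(W, K) = 12 (L(W, K) = -1*4*(-3) = -4*(-3) = 12)
P(w) = -⅛ (P(w) = 1/(-20 + 12) = 1/(-8) = -⅛)
(150 + 262)/(P(r) + 1896) = (150 + 262)/(-⅛ + 1896) = 412/(15167/8) = 412*(8/15167) = 3296/15167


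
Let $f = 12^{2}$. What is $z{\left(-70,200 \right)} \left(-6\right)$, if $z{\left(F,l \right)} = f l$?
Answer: $-172800$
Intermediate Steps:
$f = 144$
$z{\left(F,l \right)} = 144 l$
$z{\left(-70,200 \right)} \left(-6\right) = 144 \cdot 200 \left(-6\right) = 28800 \left(-6\right) = -172800$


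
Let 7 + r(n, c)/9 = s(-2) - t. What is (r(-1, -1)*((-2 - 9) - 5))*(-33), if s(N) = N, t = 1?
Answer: -47520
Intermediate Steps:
r(n, c) = -90 (r(n, c) = -63 + 9*(-2 - 1*1) = -63 + 9*(-2 - 1) = -63 + 9*(-3) = -63 - 27 = -90)
(r(-1, -1)*((-2 - 9) - 5))*(-33) = -90*((-2 - 9) - 5)*(-33) = -90*(-11 - 5)*(-33) = -90*(-16)*(-33) = 1440*(-33) = -47520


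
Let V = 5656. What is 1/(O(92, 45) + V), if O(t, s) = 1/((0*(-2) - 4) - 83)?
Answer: 87/492071 ≈ 0.00017680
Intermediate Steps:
O(t, s) = -1/87 (O(t, s) = 1/((0 - 4) - 83) = 1/(-4 - 83) = 1/(-87) = -1/87)
1/(O(92, 45) + V) = 1/(-1/87 + 5656) = 1/(492071/87) = 87/492071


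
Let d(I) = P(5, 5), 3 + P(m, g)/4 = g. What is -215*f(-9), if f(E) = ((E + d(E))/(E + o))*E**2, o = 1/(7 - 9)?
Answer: -34830/19 ≈ -1833.2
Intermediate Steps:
P(m, g) = -12 + 4*g
d(I) = 8 (d(I) = -12 + 4*5 = -12 + 20 = 8)
o = -1/2 (o = 1/(-2) = -1/2 ≈ -0.50000)
f(E) = E**2*(8 + E)/(-1/2 + E) (f(E) = ((E + 8)/(E - 1/2))*E**2 = ((8 + E)/(-1/2 + E))*E**2 = E**2*(8 + E)/(-1/2 + E))
-215*f(-9) = -430*(-9)**2*(8 - 9)/(-1 + 2*(-9)) = -430*81*(-1)/(-1 - 18) = -430*81*(-1)/(-19) = -430*81*(-1)*(-1)/19 = -215*162/19 = -34830/19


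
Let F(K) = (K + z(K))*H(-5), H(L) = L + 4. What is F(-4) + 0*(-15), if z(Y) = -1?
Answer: 5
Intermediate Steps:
H(L) = 4 + L
F(K) = 1 - K (F(K) = (K - 1)*(4 - 5) = (-1 + K)*(-1) = 1 - K)
F(-4) + 0*(-15) = (1 - 1*(-4)) + 0*(-15) = (1 + 4) + 0 = 5 + 0 = 5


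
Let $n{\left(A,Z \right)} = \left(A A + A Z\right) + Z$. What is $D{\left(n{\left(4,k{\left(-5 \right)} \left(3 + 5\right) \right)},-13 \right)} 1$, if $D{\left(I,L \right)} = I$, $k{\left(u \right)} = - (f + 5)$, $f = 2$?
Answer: $-264$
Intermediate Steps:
$k{\left(u \right)} = -7$ ($k{\left(u \right)} = - (2 + 5) = \left(-1\right) 7 = -7$)
$n{\left(A,Z \right)} = Z + A^{2} + A Z$ ($n{\left(A,Z \right)} = \left(A^{2} + A Z\right) + Z = Z + A^{2} + A Z$)
$D{\left(n{\left(4,k{\left(-5 \right)} \left(3 + 5\right) \right)},-13 \right)} 1 = \left(- 7 \left(3 + 5\right) + 4^{2} + 4 \left(- 7 \left(3 + 5\right)\right)\right) 1 = \left(\left(-7\right) 8 + 16 + 4 \left(\left(-7\right) 8\right)\right) 1 = \left(-56 + 16 + 4 \left(-56\right)\right) 1 = \left(-56 + 16 - 224\right) 1 = \left(-264\right) 1 = -264$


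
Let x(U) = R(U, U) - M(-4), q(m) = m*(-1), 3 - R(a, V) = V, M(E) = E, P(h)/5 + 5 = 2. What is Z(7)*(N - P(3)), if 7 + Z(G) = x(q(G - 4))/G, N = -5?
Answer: -390/7 ≈ -55.714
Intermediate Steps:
P(h) = -15 (P(h) = -25 + 5*2 = -25 + 10 = -15)
R(a, V) = 3 - V
q(m) = -m
x(U) = 7 - U (x(U) = (3 - U) - 1*(-4) = (3 - U) + 4 = 7 - U)
Z(G) = -7 + (3 + G)/G (Z(G) = -7 + (7 - (-1)*(G - 4))/G = -7 + (7 - (-1)*(-4 + G))/G = -7 + (7 - (4 - G))/G = -7 + (7 + (-4 + G))/G = -7 + (3 + G)/G)
Z(7)*(N - P(3)) = (-6 + 3/7)*(-5 - 1*(-15)) = (-6 + 3*(⅐))*(-5 + 15) = (-6 + 3/7)*10 = -39/7*10 = -390/7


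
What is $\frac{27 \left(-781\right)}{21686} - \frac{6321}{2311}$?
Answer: $- \frac{185809263}{50116346} \approx -3.7076$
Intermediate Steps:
$\frac{27 \left(-781\right)}{21686} - \frac{6321}{2311} = \left(-21087\right) \frac{1}{21686} - \frac{6321}{2311} = - \frac{21087}{21686} - \frac{6321}{2311} = - \frac{185809263}{50116346}$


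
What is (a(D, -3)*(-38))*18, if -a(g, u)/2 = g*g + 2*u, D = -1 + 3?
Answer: -2736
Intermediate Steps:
D = 2
a(g, u) = -4*u - 2*g**2 (a(g, u) = -2*(g*g + 2*u) = -2*(g**2 + 2*u) = -4*u - 2*g**2)
(a(D, -3)*(-38))*18 = ((-4*(-3) - 2*2**2)*(-38))*18 = ((12 - 2*4)*(-38))*18 = ((12 - 8)*(-38))*18 = (4*(-38))*18 = -152*18 = -2736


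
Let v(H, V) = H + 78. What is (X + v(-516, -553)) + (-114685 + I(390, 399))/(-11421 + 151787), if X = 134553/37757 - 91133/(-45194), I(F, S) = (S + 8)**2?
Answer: -51742929498042347/119759559404014 ≈ -432.06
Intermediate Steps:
I(F, S) = (8 + S)**2
v(H, V) = 78 + H
X = 9521896963/1706389858 (X = 134553*(1/37757) - 91133*(-1/45194) = 134553/37757 + 91133/45194 = 9521896963/1706389858 ≈ 5.5801)
(X + v(-516, -553)) + (-114685 + I(390, 399))/(-11421 + 151787) = (9521896963/1706389858 + (78 - 516)) + (-114685 + (8 + 399)**2)/(-11421 + 151787) = (9521896963/1706389858 - 438) + (-114685 + 407**2)/140366 = -737876860841/1706389858 + (-114685 + 165649)*(1/140366) = -737876860841/1706389858 + 50964*(1/140366) = -737876860841/1706389858 + 25482/70183 = -51742929498042347/119759559404014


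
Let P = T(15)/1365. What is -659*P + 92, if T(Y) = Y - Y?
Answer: 92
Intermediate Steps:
T(Y) = 0
P = 0 (P = 0/1365 = 0*(1/1365) = 0)
-659*P + 92 = -659*0 + 92 = 0 + 92 = 92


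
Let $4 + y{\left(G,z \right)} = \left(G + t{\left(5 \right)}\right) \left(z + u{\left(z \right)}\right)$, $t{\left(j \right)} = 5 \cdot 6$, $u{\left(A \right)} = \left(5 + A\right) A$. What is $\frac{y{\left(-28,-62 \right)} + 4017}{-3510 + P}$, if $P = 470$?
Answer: $- \frac{10957}{3040} \approx -3.6043$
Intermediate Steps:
$u{\left(A \right)} = A \left(5 + A\right)$
$t{\left(j \right)} = 30$
$y{\left(G,z \right)} = -4 + \left(30 + G\right) \left(z + z \left(5 + z\right)\right)$ ($y{\left(G,z \right)} = -4 + \left(G + 30\right) \left(z + z \left(5 + z\right)\right) = -4 + \left(30 + G\right) \left(z + z \left(5 + z\right)\right)$)
$\frac{y{\left(-28,-62 \right)} + 4017}{-3510 + P} = \frac{\left(-4 + 30 \left(-62\right)^{2} + 180 \left(-62\right) - 28 \left(-62\right)^{2} + 6 \left(-28\right) \left(-62\right)\right) + 4017}{-3510 + 470} = \frac{\left(-4 + 30 \cdot 3844 - 11160 - 107632 + 10416\right) + 4017}{-3040} = \left(\left(-4 + 115320 - 11160 - 107632 + 10416\right) + 4017\right) \left(- \frac{1}{3040}\right) = \left(6940 + 4017\right) \left(- \frac{1}{3040}\right) = 10957 \left(- \frac{1}{3040}\right) = - \frac{10957}{3040}$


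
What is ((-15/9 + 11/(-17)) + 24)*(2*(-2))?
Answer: -4424/51 ≈ -86.745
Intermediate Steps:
((-15/9 + 11/(-17)) + 24)*(2*(-2)) = ((-15*1/9 + 11*(-1/17)) + 24)*(-4) = ((-5/3 - 11/17) + 24)*(-4) = (-118/51 + 24)*(-4) = (1106/51)*(-4) = -4424/51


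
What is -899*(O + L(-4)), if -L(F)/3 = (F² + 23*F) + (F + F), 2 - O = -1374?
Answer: -1463572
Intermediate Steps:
O = 1376 (O = 2 - 1*(-1374) = 2 + 1374 = 1376)
L(F) = -75*F - 3*F² (L(F) = -3*((F² + 23*F) + (F + F)) = -3*((F² + 23*F) + 2*F) = -3*(F² + 25*F) = -75*F - 3*F²)
-899*(O + L(-4)) = -899*(1376 - 3*(-4)*(25 - 4)) = -899*(1376 - 3*(-4)*21) = -899*(1376 + 252) = -899*1628 = -1463572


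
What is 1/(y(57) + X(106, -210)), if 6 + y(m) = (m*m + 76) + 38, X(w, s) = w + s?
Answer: 1/3253 ≈ 0.00030741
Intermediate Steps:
X(w, s) = s + w
y(m) = 108 + m² (y(m) = -6 + ((m*m + 76) + 38) = -6 + ((m² + 76) + 38) = -6 + ((76 + m²) + 38) = -6 + (114 + m²) = 108 + m²)
1/(y(57) + X(106, -210)) = 1/((108 + 57²) + (-210 + 106)) = 1/((108 + 3249) - 104) = 1/(3357 - 104) = 1/3253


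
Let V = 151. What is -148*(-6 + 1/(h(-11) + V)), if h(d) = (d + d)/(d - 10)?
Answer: 2832276/3193 ≈ 887.03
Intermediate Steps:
h(d) = 2*d/(-10 + d) (h(d) = (2*d)/(-10 + d) = 2*d/(-10 + d))
-148*(-6 + 1/(h(-11) + V)) = -148*(-6 + 1/(2*(-11)/(-10 - 11) + 151)) = -148*(-6 + 1/(2*(-11)/(-21) + 151)) = -148*(-6 + 1/(2*(-11)*(-1/21) + 151)) = -148*(-6 + 1/(22/21 + 151)) = -148*(-6 + 1/(3193/21)) = -148*(-6 + 21/3193) = -148*(-19137/3193) = 2832276/3193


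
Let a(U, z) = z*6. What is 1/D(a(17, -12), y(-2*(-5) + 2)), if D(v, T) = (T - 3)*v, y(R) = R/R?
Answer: 1/144 ≈ 0.0069444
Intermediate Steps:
a(U, z) = 6*z
y(R) = 1
D(v, T) = v*(-3 + T) (D(v, T) = (-3 + T)*v = v*(-3 + T))
1/D(a(17, -12), y(-2*(-5) + 2)) = 1/((6*(-12))*(-3 + 1)) = 1/(-72*(-2)) = 1/144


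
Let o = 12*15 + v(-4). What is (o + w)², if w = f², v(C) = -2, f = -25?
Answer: 644809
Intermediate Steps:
o = 178 (o = 12*15 - 2 = 180 - 2 = 178)
w = 625 (w = (-25)² = 625)
(o + w)² = (178 + 625)² = 803² = 644809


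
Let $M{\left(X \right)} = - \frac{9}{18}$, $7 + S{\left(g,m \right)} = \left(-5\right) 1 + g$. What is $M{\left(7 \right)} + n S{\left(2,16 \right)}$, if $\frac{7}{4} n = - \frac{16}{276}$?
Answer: $- \frac{163}{966} \approx -0.16874$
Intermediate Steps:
$S{\left(g,m \right)} = -12 + g$ ($S{\left(g,m \right)} = -7 + \left(\left(-5\right) 1 + g\right) = -7 + \left(-5 + g\right) = -12 + g$)
$n = - \frac{16}{483}$ ($n = \frac{4 \left(- \frac{16}{276}\right)}{7} = \frac{4 \left(\left(-16\right) \frac{1}{276}\right)}{7} = \frac{4}{7} \left(- \frac{4}{69}\right) = - \frac{16}{483} \approx -0.033126$)
$M{\left(X \right)} = - \frac{1}{2}$ ($M{\left(X \right)} = \left(-9\right) \frac{1}{18} = - \frac{1}{2}$)
$M{\left(7 \right)} + n S{\left(2,16 \right)} = - \frac{1}{2} - \frac{16 \left(-12 + 2\right)}{483} = - \frac{1}{2} - - \frac{160}{483} = - \frac{1}{2} + \frac{160}{483} = - \frac{163}{966}$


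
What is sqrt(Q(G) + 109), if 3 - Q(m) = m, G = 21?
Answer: sqrt(91) ≈ 9.5394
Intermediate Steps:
Q(m) = 3 - m
sqrt(Q(G) + 109) = sqrt((3 - 1*21) + 109) = sqrt((3 - 21) + 109) = sqrt(-18 + 109) = sqrt(91)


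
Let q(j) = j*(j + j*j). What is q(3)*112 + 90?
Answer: 4122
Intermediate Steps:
q(j) = j*(j + j²)
q(3)*112 + 90 = (3²*(1 + 3))*112 + 90 = (9*4)*112 + 90 = 36*112 + 90 = 4032 + 90 = 4122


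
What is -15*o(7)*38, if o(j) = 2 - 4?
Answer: 1140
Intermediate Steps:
o(j) = -2
-15*o(7)*38 = -15*(-2)*38 = 30*38 = 1140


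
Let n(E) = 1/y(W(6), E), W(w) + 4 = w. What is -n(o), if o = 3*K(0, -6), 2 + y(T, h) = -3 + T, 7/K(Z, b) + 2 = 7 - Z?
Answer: ⅓ ≈ 0.33333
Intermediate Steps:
W(w) = -4 + w
K(Z, b) = 7/(5 - Z) (K(Z, b) = 7/(-2 + (7 - Z)) = 7/(5 - Z))
y(T, h) = -5 + T (y(T, h) = -2 + (-3 + T) = -5 + T)
o = 21/5 (o = 3*(-7/(-5 + 0)) = 3*(-7/(-5)) = 3*(-7*(-⅕)) = 3*(7/5) = 21/5 ≈ 4.2000)
n(E) = -⅓ (n(E) = 1/(-5 + (-4 + 6)) = 1/(-5 + 2) = 1/(-3) = -⅓)
-n(o) = -1*(-⅓) = ⅓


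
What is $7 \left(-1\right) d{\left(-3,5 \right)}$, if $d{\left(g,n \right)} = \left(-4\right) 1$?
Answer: $28$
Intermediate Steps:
$d{\left(g,n \right)} = -4$
$7 \left(-1\right) d{\left(-3,5 \right)} = 7 \left(-1\right) \left(-4\right) = \left(-7\right) \left(-4\right) = 28$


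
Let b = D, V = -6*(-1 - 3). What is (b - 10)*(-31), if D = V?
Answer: -434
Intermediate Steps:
V = 24 (V = -6*(-4) = 24)
D = 24
b = 24
(b - 10)*(-31) = (24 - 10)*(-31) = 14*(-31) = -434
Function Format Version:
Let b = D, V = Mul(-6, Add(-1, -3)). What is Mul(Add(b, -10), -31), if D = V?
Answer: -434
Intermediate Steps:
V = 24 (V = Mul(-6, -4) = 24)
D = 24
b = 24
Mul(Add(b, -10), -31) = Mul(Add(24, -10), -31) = Mul(14, -31) = -434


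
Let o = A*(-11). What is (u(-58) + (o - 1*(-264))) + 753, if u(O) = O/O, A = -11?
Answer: 1139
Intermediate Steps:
u(O) = 1
o = 121 (o = -11*(-11) = 121)
(u(-58) + (o - 1*(-264))) + 753 = (1 + (121 - 1*(-264))) + 753 = (1 + (121 + 264)) + 753 = (1 + 385) + 753 = 386 + 753 = 1139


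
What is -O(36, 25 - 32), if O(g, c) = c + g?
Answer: -29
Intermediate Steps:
-O(36, 25 - 32) = -((25 - 32) + 36) = -(-7 + 36) = -1*29 = -29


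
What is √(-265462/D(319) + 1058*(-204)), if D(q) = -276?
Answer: I*√4091987730/138 ≈ 463.54*I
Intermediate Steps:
√(-265462/D(319) + 1058*(-204)) = √(-265462/(-276) + 1058*(-204)) = √(-265462*(-1/276) - 215832) = √(132731/138 - 215832) = √(-29652085/138) = I*√4091987730/138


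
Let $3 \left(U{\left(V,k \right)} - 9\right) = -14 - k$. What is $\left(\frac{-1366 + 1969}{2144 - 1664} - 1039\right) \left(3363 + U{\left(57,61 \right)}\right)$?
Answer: $- \frac{555732533}{160} \approx -3.4733 \cdot 10^{6}$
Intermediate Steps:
$U{\left(V,k \right)} = \frac{13}{3} - \frac{k}{3}$ ($U{\left(V,k \right)} = 9 + \frac{-14 - k}{3} = 9 - \left(\frac{14}{3} + \frac{k}{3}\right) = \frac{13}{3} - \frac{k}{3}$)
$\left(\frac{-1366 + 1969}{2144 - 1664} - 1039\right) \left(3363 + U{\left(57,61 \right)}\right) = \left(\frac{-1366 + 1969}{2144 - 1664} - 1039\right) \left(3363 + \left(\frac{13}{3} - \frac{61}{3}\right)\right) = \left(\frac{603}{480} - 1039\right) \left(3363 + \left(\frac{13}{3} - \frac{61}{3}\right)\right) = \left(603 \cdot \frac{1}{480} - 1039\right) \left(3363 - 16\right) = \left(\frac{201}{160} - 1039\right) 3347 = \left(- \frac{166039}{160}\right) 3347 = - \frac{555732533}{160}$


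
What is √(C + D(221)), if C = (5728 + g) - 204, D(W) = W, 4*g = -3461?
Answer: √19519/2 ≈ 69.855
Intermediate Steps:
g = -3461/4 (g = (¼)*(-3461) = -3461/4 ≈ -865.25)
C = 18635/4 (C = (5728 - 3461/4) - 204 = 19451/4 - 204 = 18635/4 ≈ 4658.8)
√(C + D(221)) = √(18635/4 + 221) = √(19519/4) = √19519/2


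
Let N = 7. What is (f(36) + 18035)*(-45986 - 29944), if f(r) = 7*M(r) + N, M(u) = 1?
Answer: -1370460570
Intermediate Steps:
f(r) = 14 (f(r) = 7*1 + 7 = 7 + 7 = 14)
(f(36) + 18035)*(-45986 - 29944) = (14 + 18035)*(-45986 - 29944) = 18049*(-75930) = -1370460570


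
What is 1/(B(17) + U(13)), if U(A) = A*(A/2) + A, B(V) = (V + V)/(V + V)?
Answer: 2/197 ≈ 0.010152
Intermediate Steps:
B(V) = 1 (B(V) = (2*V)/((2*V)) = (2*V)*(1/(2*V)) = 1)
U(A) = A + A²/2 (U(A) = A*(A*(½)) + A = A*(A/2) + A = A²/2 + A = A + A²/2)
1/(B(17) + U(13)) = 1/(1 + (½)*13*(2 + 13)) = 1/(1 + (½)*13*15) = 1/(1 + 195/2) = 1/(197/2) = 2/197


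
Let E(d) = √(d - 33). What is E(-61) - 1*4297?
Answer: -4297 + I*√94 ≈ -4297.0 + 9.6954*I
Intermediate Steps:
E(d) = √(-33 + d)
E(-61) - 1*4297 = √(-33 - 61) - 1*4297 = √(-94) - 4297 = I*√94 - 4297 = -4297 + I*√94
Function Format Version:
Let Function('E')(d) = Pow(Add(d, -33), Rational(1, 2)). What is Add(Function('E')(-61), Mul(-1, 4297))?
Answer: Add(-4297, Mul(I, Pow(94, Rational(1, 2)))) ≈ Add(-4297.0, Mul(9.6954, I))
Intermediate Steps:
Function('E')(d) = Pow(Add(-33, d), Rational(1, 2))
Add(Function('E')(-61), Mul(-1, 4297)) = Add(Pow(Add(-33, -61), Rational(1, 2)), Mul(-1, 4297)) = Add(Pow(-94, Rational(1, 2)), -4297) = Add(Mul(I, Pow(94, Rational(1, 2))), -4297) = Add(-4297, Mul(I, Pow(94, Rational(1, 2))))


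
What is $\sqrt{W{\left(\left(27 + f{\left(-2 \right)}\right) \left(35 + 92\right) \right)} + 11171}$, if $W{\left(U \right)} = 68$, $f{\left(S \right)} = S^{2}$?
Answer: $\sqrt{11239} \approx 106.01$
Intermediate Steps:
$\sqrt{W{\left(\left(27 + f{\left(-2 \right)}\right) \left(35 + 92\right) \right)} + 11171} = \sqrt{68 + 11171} = \sqrt{11239}$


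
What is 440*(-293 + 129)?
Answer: -72160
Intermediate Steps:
440*(-293 + 129) = 440*(-164) = -72160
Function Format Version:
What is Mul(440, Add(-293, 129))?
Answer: -72160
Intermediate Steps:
Mul(440, Add(-293, 129)) = Mul(440, -164) = -72160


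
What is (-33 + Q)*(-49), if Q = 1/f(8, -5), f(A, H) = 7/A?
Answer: 1561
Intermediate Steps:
Q = 8/7 (Q = 1/(7/8) = 8/7 ≈ 1.1429)
(-33 + Q)*(-49) = (-33 + 8/7)*(-49) = -223/7*(-49) = 1561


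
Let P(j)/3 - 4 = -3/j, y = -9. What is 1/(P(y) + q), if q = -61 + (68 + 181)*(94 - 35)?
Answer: 1/14643 ≈ 6.8292e-5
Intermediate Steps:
P(j) = 12 - 9/j (P(j) = 12 + 3*(-3/j) = 12 - 9/j)
q = 14630 (q = -61 + 249*59 = -61 + 14691 = 14630)
1/(P(y) + q) = 1/((12 - 9/(-9)) + 14630) = 1/((12 - 9*(-⅑)) + 14630) = 1/((12 + 1) + 14630) = 1/(13 + 14630) = 1/14643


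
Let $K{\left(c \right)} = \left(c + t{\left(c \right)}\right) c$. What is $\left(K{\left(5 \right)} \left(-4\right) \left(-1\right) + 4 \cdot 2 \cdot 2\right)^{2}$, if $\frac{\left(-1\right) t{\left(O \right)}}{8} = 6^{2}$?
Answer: $31854736$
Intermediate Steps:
$t{\left(O \right)} = -288$ ($t{\left(O \right)} = - 8 \cdot 6^{2} = \left(-8\right) 36 = -288$)
$K{\left(c \right)} = c \left(-288 + c\right)$ ($K{\left(c \right)} = \left(c - 288\right) c = \left(-288 + c\right) c = c \left(-288 + c\right)$)
$\left(K{\left(5 \right)} \left(-4\right) \left(-1\right) + 4 \cdot 2 \cdot 2\right)^{2} = \left(5 \left(-288 + 5\right) \left(-4\right) \left(-1\right) + 4 \cdot 2 \cdot 2\right)^{2} = \left(5 \left(-283\right) \left(-4\right) \left(-1\right) + 8 \cdot 2\right)^{2} = \left(\left(-1415\right) \left(-4\right) \left(-1\right) + 16\right)^{2} = \left(5660 \left(-1\right) + 16\right)^{2} = \left(-5660 + 16\right)^{2} = \left(-5644\right)^{2} = 31854736$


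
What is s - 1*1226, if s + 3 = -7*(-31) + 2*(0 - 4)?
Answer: -1020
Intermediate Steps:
s = 206 (s = -3 + (-7*(-31) + 2*(0 - 4)) = -3 + (217 + 2*(-4)) = -3 + (217 - 8) = -3 + 209 = 206)
s - 1*1226 = 206 - 1*1226 = 206 - 1226 = -1020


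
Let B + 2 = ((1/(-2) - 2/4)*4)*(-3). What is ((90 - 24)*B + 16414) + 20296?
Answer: 37370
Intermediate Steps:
B = 10 (B = -2 + ((1/(-2) - 2/4)*4)*(-3) = -2 + ((1*(-½) - 2*¼)*4)*(-3) = -2 + ((-½ - ½)*4)*(-3) = -2 - 1*4*(-3) = -2 - 4*(-3) = -2 + 12 = 10)
((90 - 24)*B + 16414) + 20296 = ((90 - 24)*10 + 16414) + 20296 = (66*10 + 16414) + 20296 = (660 + 16414) + 20296 = 17074 + 20296 = 37370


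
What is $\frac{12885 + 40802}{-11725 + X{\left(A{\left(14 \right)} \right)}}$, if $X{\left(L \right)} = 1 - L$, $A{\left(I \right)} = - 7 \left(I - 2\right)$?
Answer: $- \frac{53687}{11640} \approx -4.6123$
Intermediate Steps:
$A{\left(I \right)} = 14 - 7 I$ ($A{\left(I \right)} = - 7 \left(-2 + I\right) = 14 - 7 I$)
$\frac{12885 + 40802}{-11725 + X{\left(A{\left(14 \right)} \right)}} = \frac{12885 + 40802}{-11725 + \left(1 - \left(14 - 98\right)\right)} = \frac{53687}{-11725 + \left(1 - \left(14 - 98\right)\right)} = \frac{53687}{-11725 + \left(1 - -84\right)} = \frac{53687}{-11725 + \left(1 + 84\right)} = \frac{53687}{-11725 + 85} = \frac{53687}{-11640} = 53687 \left(- \frac{1}{11640}\right) = - \frac{53687}{11640}$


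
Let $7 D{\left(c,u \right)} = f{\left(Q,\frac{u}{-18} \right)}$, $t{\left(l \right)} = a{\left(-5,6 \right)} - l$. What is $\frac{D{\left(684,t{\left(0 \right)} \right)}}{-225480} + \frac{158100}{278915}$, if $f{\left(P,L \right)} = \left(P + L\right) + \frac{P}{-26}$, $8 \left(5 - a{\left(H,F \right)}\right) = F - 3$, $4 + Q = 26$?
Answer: $\frac{146664227779}{258746417280} \approx 0.56683$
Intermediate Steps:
$Q = 22$ ($Q = -4 + 26 = 22$)
$a{\left(H,F \right)} = \frac{43}{8} - \frac{F}{8}$ ($a{\left(H,F \right)} = 5 - \frac{F - 3}{8} = 5 - \frac{-3 + F}{8} = 5 - \left(- \frac{3}{8} + \frac{F}{8}\right) = \frac{43}{8} - \frac{F}{8}$)
$t{\left(l \right)} = \frac{37}{8} - l$ ($t{\left(l \right)} = \left(\frac{43}{8} - \frac{3}{4}\right) - l = \frac{37}{8} - l$)
$f{\left(P,L \right)} = L + \frac{25 P}{26}$ ($f{\left(P,L \right)} = \left(L + P\right) + P \left(- \frac{1}{26}\right) = \left(L + P\right) - \frac{P}{26} = L + \frac{25 P}{26}$)
$D{\left(c,u \right)} = \frac{275}{91} - \frac{u}{126}$ ($D{\left(c,u \right)} = \frac{\frac{u}{-18} + \frac{25}{26} \cdot 22}{7} = \frac{u \left(- \frac{1}{18}\right) + \frac{275}{13}}{7} = \frac{- \frac{u}{18} + \frac{275}{13}}{7} = \frac{\frac{275}{13} - \frac{u}{18}}{7} = \frac{275}{91} - \frac{u}{126}$)
$\frac{D{\left(684,t{\left(0 \right)} \right)}}{-225480} + \frac{158100}{278915} = \frac{\frac{275}{91} - \frac{\frac{37}{8} - 0}{126}}{-225480} + \frac{158100}{278915} = \left(\frac{275}{91} - \frac{\frac{37}{8} + 0}{126}\right) \left(- \frac{1}{225480}\right) + 158100 \cdot \frac{1}{278915} = \left(\frac{275}{91} - \frac{37}{1008}\right) \left(- \frac{1}{225480}\right) + \frac{31620}{55783} = \frac{39119}{13104} \left(- \frac{1}{225480}\right) + \frac{31620}{55783} = - \frac{39119}{2954689920} + \frac{31620}{55783} = \frac{146664227779}{258746417280}$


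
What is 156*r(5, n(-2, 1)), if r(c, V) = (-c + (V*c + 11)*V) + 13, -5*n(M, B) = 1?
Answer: 936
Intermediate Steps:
n(M, B) = -⅕ (n(M, B) = -⅕*1 = -⅕)
r(c, V) = 13 - c + V*(11 + V*c) (r(c, V) = (-c + (11 + V*c)*V) + 13 = (-c + V*(11 + V*c)) + 13 = 13 - c + V*(11 + V*c))
156*r(5, n(-2, 1)) = 156*(13 - 1*5 + 11*(-⅕) + 5*(-⅕)²) = 156*(13 - 5 - 11/5 + 5*(1/25)) = 156*(13 - 5 - 11/5 + ⅕) = 156*6 = 936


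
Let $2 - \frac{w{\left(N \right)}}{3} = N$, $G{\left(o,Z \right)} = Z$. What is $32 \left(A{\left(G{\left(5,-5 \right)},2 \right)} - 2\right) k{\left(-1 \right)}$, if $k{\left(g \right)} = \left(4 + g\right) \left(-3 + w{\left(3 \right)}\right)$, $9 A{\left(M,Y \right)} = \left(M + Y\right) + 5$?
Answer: $1024$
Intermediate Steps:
$w{\left(N \right)} = 6 - 3 N$
$A{\left(M,Y \right)} = \frac{5}{9} + \frac{M}{9} + \frac{Y}{9}$ ($A{\left(M,Y \right)} = \frac{\left(M + Y\right) + 5}{9} = \frac{5 + M + Y}{9} = \frac{5}{9} + \frac{M}{9} + \frac{Y}{9}$)
$k{\left(g \right)} = -24 - 6 g$ ($k{\left(g \right)} = \left(4 + g\right) \left(-3 + \left(6 - 9\right)\right) = \left(4 + g\right) \left(-3 - 3\right) = \left(4 + g\right) \left(-6\right) = -24 - 6 g$)
$32 \left(A{\left(G{\left(5,-5 \right)},2 \right)} - 2\right) k{\left(-1 \right)} = 32 \left(\left(\frac{5}{9} + \frac{1}{9} \left(-5\right) + \frac{1}{9} \cdot 2\right) - 2\right) \left(-24 - -6\right) = 32 \left(\left(\frac{5}{9} - \frac{5}{9} + \frac{2}{9}\right) - 2\right) \left(-24 + 6\right) = 32 \left(\frac{2}{9} - 2\right) \left(-18\right) = 32 \left(- \frac{16}{9}\right) \left(-18\right) = \left(- \frac{512}{9}\right) \left(-18\right) = 1024$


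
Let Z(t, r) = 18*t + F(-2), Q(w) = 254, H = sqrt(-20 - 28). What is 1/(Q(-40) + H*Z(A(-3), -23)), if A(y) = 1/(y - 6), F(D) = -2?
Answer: 127/32642 + 4*I*sqrt(3)/16321 ≈ 0.0038907 + 0.0004245*I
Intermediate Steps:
H = 4*I*sqrt(3) (H = sqrt(-48) = 4*I*sqrt(3) ≈ 6.9282*I)
A(y) = 1/(-6 + y)
Z(t, r) = -2 + 18*t (Z(t, r) = 18*t - 2 = -2 + 18*t)
1/(Q(-40) + H*Z(A(-3), -23)) = 1/(254 + (4*I*sqrt(3))*(-2 + 18/(-6 - 3))) = 1/(254 + (4*I*sqrt(3))*(-2 + 18/(-9))) = 1/(254 + (4*I*sqrt(3))*(-2 + 18*(-1/9))) = 1/(254 + (4*I*sqrt(3))*(-2 - 2)) = 1/(254 + (4*I*sqrt(3))*(-4)) = 1/(254 - 16*I*sqrt(3))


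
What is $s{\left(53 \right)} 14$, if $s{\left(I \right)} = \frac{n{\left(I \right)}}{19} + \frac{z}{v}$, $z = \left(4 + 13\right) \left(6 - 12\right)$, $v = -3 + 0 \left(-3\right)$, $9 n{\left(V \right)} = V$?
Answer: $\frac{82138}{171} \approx 480.34$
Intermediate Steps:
$n{\left(V \right)} = \frac{V}{9}$
$v = -3$ ($v = -3 + 0 = -3$)
$z = -102$ ($z = 17 \left(-6\right) = -102$)
$s{\left(I \right)} = 34 + \frac{I}{171}$ ($s{\left(I \right)} = \frac{\frac{1}{9} I}{19} - \frac{102}{-3} = \frac{I}{9} \cdot \frac{1}{19} - -34 = \frac{I}{171} + 34 = 34 + \frac{I}{171}$)
$s{\left(53 \right)} 14 = \left(34 + \frac{1}{171} \cdot 53\right) 14 = \left(34 + \frac{53}{171}\right) 14 = \frac{5867}{171} \cdot 14 = \frac{82138}{171}$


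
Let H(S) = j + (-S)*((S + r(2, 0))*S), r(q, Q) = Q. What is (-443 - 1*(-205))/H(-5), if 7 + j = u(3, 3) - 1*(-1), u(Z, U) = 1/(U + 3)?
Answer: -1428/715 ≈ -1.9972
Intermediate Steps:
u(Z, U) = 1/(3 + U)
j = -35/6 (j = -7 + (1/(3 + 3) - 1*(-1)) = -7 + (1/6 + 1) = -7 + 7/6 = -35/6 ≈ -5.8333)
H(S) = -35/6 - S**3 (H(S) = -35/6 + (-S)*((S + 0)*S) = -35/6 + (-S)*(S*S) = -35/6 + (-S)*S**2 = -35/6 - S**3)
(-443 - 1*(-205))/H(-5) = (-443 - 1*(-205))/(-35/6 - 1*(-5)**3) = (-443 + 205)/(-35/6 - 1*(-125)) = -238/(-35/6 + 125) = -238/715/6 = -238*6/715 = -1428/715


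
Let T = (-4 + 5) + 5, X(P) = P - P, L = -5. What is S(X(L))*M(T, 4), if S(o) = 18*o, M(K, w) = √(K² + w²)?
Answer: 0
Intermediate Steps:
X(P) = 0
T = 6 (T = 1 + 5 = 6)
S(X(L))*M(T, 4) = (18*0)*√(6² + 4²) = 0*√(36 + 16) = 0*√52 = 0*(2*√13) = 0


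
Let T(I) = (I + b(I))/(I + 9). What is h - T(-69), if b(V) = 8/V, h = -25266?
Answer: -104606009/4140 ≈ -25267.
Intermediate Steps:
T(I) = (I + 8/I)/(9 + I) (T(I) = (I + 8/I)/(I + 9) = (I + 8/I)/(9 + I))
h - T(-69) = -25266 - (8 + (-69)²)/((-69)*(9 - 69)) = -25266 - (-1)*(8 + 4761)/(69*(-60)) = -25266 - (-1)*(-1)*4769/(69*60) = -25266 - 1*4769/4140 = -25266 - 4769/4140 = -104606009/4140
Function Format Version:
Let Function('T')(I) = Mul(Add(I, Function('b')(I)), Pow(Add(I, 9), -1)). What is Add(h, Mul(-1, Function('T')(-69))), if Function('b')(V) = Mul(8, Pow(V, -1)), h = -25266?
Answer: Rational(-104606009, 4140) ≈ -25267.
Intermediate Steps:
Function('T')(I) = Mul(Pow(Add(9, I), -1), Add(I, Mul(8, Pow(I, -1)))) (Function('T')(I) = Mul(Add(I, Mul(8, Pow(I, -1))), Pow(Add(I, 9), -1)) = Mul(Add(I, Mul(8, Pow(I, -1))), Pow(Add(9, I), -1)) = Mul(Pow(Add(9, I), -1), Add(I, Mul(8, Pow(I, -1)))))
Add(h, Mul(-1, Function('T')(-69))) = Add(-25266, Mul(-1, Mul(Pow(-69, -1), Pow(Add(9, -69), -1), Add(8, Pow(-69, 2))))) = Add(-25266, Mul(-1, Mul(Rational(-1, 69), Pow(-60, -1), Add(8, 4761)))) = Add(-25266, Mul(-1, Mul(Rational(-1, 69), Rational(-1, 60), 4769))) = Add(-25266, Mul(-1, Rational(4769, 4140))) = Add(-25266, Rational(-4769, 4140)) = Rational(-104606009, 4140)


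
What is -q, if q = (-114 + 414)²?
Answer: -90000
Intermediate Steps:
q = 90000 (q = 300² = 90000)
-q = -1*90000 = -90000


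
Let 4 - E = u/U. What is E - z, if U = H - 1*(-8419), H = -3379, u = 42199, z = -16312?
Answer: 82190441/5040 ≈ 16308.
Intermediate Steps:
U = 5040 (U = -3379 - 1*(-8419) = -3379 + 8419 = 5040)
E = -22039/5040 (E = 4 - 42199/5040 = -22039/5040 ≈ -4.3728)
E - z = -22039/5040 - 1*(-16312) = -22039/5040 + 16312 = 82190441/5040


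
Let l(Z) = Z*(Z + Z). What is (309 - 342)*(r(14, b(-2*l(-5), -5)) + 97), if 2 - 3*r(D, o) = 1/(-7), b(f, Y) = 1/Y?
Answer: -22572/7 ≈ -3224.6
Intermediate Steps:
l(Z) = 2*Z² (l(Z) = Z*(2*Z) = 2*Z²)
r(D, o) = 5/7 (r(D, o) = ⅔ - ⅓/(-7) = ⅔ - ⅓*(-⅐) = ⅔ + 1/21 = 5/7)
(309 - 342)*(r(14, b(-2*l(-5), -5)) + 97) = (309 - 342)*(5/7 + 97) = -33*684/7 = -22572/7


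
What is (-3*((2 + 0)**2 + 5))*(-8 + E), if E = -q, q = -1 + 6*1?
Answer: 351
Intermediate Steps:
q = 5 (q = -1 + 6 = 5)
E = -5 (E = -1*5 = -5)
(-3*((2 + 0)**2 + 5))*(-8 + E) = (-3*((2 + 0)**2 + 5))*(-8 - 5) = -3*(2**2 + 5)*(-13) = -3*(4 + 5)*(-13) = -3*9*(-13) = -27*(-13) = 351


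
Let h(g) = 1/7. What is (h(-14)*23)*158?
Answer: 3634/7 ≈ 519.14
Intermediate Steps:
h(g) = ⅐ (h(g) = 1*(⅐) = ⅐)
(h(-14)*23)*158 = ((⅐)*23)*158 = (23/7)*158 = 3634/7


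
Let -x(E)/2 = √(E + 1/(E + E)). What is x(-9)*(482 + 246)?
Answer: -728*I*√326/3 ≈ -4381.5*I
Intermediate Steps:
x(E) = -2*√(E + 1/(2*E)) (x(E) = -2*√(E + 1/(E + E)) = -2*√(E + 1/(2*E)))
x(-9)*(482 + 246) = (-√(2/(-9) + 4*(-9)))*(482 + 246) = -√(2*(-⅑) - 36)*728 = -√(-2/9 - 36)*728 = -√(-326/9)*728 = -I*√326/3*728 = -728*I*√326/3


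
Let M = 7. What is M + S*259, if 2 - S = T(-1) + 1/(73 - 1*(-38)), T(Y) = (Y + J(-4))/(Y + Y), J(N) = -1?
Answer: 791/3 ≈ 263.67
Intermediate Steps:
T(Y) = (-1 + Y)/(2*Y) (T(Y) = (Y - 1)/(Y + Y) = (-1 + Y)/((2*Y)) = (-1 + Y)*(1/(2*Y)) = (-1 + Y)/(2*Y))
S = 110/111 (S = 2 - ((½)*(-1 - 1)/(-1) + 1/(73 - 1*(-38))) = 2 - ((½)*(-1)*(-2) + 1/(73 + 38)) = 2 - (1 + 1/111) = 2 - 1*112/111 = 2 - 112/111 = 110/111 ≈ 0.99099)
M + S*259 = 7 + (110/111)*259 = 7 + 770/3 = 791/3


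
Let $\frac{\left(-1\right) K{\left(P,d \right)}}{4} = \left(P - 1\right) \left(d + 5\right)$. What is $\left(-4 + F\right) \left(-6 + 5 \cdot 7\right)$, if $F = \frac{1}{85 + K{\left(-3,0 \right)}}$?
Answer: $- \frac{19111}{165} \approx -115.82$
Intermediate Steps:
$K{\left(P,d \right)} = - 4 \left(-1 + P\right) \left(5 + d\right)$ ($K{\left(P,d \right)} = - 4 \left(P - 1\right) \left(d + 5\right) = - 4 \left(-1 + P\right) \left(5 + d\right)$)
$F = \frac{1}{165}$ ($F = \frac{1}{85 + \left(20 - -60 + 4 \cdot 0 - \left(-12\right) 0\right)} = \frac{1}{85 + \left(20 + 60 + 0 + 0\right)} = \frac{1}{85 + 80} = \frac{1}{165} \approx 0.0060606$)
$\left(-4 + F\right) \left(-6 + 5 \cdot 7\right) = \left(-4 + \frac{1}{165}\right) \left(-6 + 5 \cdot 7\right) = - \frac{659 \left(-6 + 35\right)}{165} = \left(- \frac{659}{165}\right) 29 = - \frac{19111}{165}$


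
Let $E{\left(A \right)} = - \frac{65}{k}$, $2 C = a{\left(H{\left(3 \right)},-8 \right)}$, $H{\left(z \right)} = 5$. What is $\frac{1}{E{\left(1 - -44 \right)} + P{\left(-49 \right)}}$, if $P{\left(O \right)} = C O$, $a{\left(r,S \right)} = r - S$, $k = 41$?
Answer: $- \frac{82}{26247} \approx -0.0031242$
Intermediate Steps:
$C = \frac{13}{2}$ ($C = \frac{5 - -8}{2} = \frac{5 + 8}{2} = \frac{1}{2} \cdot 13 = \frac{13}{2} \approx 6.5$)
$E{\left(A \right)} = - \frac{65}{41}$
$P{\left(O \right)} = \frac{13 O}{2}$
$\frac{1}{E{\left(1 - -44 \right)} + P{\left(-49 \right)}} = \frac{1}{- \frac{65}{41} + \frac{13}{2} \left(-49\right)} = \frac{1}{- \frac{65}{41} - \frac{637}{2}} = \frac{1}{- \frac{26247}{82}} = - \frac{82}{26247}$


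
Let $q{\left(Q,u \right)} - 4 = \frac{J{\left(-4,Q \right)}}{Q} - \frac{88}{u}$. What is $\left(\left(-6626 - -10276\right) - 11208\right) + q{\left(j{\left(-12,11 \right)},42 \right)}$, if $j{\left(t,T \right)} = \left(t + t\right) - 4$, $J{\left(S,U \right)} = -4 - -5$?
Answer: $- \frac{634715}{84} \approx -7556.1$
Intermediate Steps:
$J{\left(S,U \right)} = 1$ ($J{\left(S,U \right)} = -4 + 5 = 1$)
$j{\left(t,T \right)} = -4 + 2 t$ ($j{\left(t,T \right)} = 2 t - 4 = -4 + 2 t$)
$q{\left(Q,u \right)} = 4 + \frac{1}{Q} - \frac{88}{u}$ ($q{\left(Q,u \right)} = 4 - \left(- \frac{1}{Q} + \frac{88}{u}\right) = 4 + \frac{1}{Q} - \frac{88}{u}$)
$\left(\left(-6626 - -10276\right) - 11208\right) + q{\left(j{\left(-12,11 \right)},42 \right)} = \left(\left(-6626 - -10276\right) - 11208\right) + \left(4 + \frac{1}{-4 + 2 \left(-12\right)} - \frac{88}{42}\right) = \left(\left(-6626 + 10276\right) - 11208\right) + \left(4 + \frac{1}{-4 - 24} - \frac{44}{21}\right) = \left(3650 - 11208\right) + \left(4 + \frac{1}{-28} - \frac{44}{21}\right) = -7558 - - \frac{157}{84} = -7558 + \frac{157}{84} = - \frac{634715}{84}$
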